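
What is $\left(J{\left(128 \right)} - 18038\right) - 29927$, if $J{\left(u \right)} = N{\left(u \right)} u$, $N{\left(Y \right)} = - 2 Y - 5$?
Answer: $-81373$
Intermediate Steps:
$N{\left(Y \right)} = -5 - 2 Y$
$J{\left(u \right)} = u \left(-5 - 2 u\right)$ ($J{\left(u \right)} = \left(-5 - 2 u\right) u = u \left(-5 - 2 u\right)$)
$\left(J{\left(128 \right)} - 18038\right) - 29927 = \left(\left(-1\right) 128 \left(5 + 2 \cdot 128\right) - 18038\right) - 29927 = \left(\left(-1\right) 128 \left(5 + 256\right) - 18038\right) - 29927 = \left(\left(-1\right) 128 \cdot 261 - 18038\right) - 29927 = \left(-33408 - 18038\right) - 29927 = -51446 - 29927 = -81373$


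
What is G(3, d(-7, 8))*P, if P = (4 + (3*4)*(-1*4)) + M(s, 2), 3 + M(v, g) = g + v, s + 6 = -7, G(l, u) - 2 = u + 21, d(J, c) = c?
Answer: -1798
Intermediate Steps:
G(l, u) = 23 + u (G(l, u) = 2 + (u + 21) = 2 + (21 + u) = 23 + u)
s = -13 (s = -6 - 7 = -13)
M(v, g) = -3 + g + v (M(v, g) = -3 + (g + v) = -3 + g + v)
P = -58 (P = (4 + (3*4)*(-1*4)) + (-3 + 2 - 13) = (4 + 12*(-4)) - 14 = (4 - 48) - 14 = -44 - 14 = -58)
G(3, d(-7, 8))*P = (23 + 8)*(-58) = 31*(-58) = -1798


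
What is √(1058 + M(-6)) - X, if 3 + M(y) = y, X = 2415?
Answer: -2415 + √1049 ≈ -2382.6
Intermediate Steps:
M(y) = -3 + y
√(1058 + M(-6)) - X = √(1058 + (-3 - 6)) - 1*2415 = √(1058 - 9) - 2415 = √1049 - 2415 = -2415 + √1049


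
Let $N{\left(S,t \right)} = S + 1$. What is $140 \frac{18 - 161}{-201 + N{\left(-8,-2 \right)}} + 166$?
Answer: $\frac{1049}{4} \approx 262.25$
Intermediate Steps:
$N{\left(S,t \right)} = 1 + S$
$140 \frac{18 - 161}{-201 + N{\left(-8,-2 \right)}} + 166 = 140 \frac{18 - 161}{-201 + \left(1 - 8\right)} + 166 = 140 \left(- \frac{143}{-201 - 7}\right) + 166 = 140 \left(- \frac{143}{-208}\right) + 166 = 140 \left(\left(-143\right) \left(- \frac{1}{208}\right)\right) + 166 = 140 \cdot \frac{11}{16} + 166 = \frac{385}{4} + 166 = \frac{1049}{4}$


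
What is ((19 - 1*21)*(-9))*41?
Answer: 738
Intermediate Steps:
((19 - 1*21)*(-9))*41 = ((19 - 21)*(-9))*41 = -2*(-9)*41 = 18*41 = 738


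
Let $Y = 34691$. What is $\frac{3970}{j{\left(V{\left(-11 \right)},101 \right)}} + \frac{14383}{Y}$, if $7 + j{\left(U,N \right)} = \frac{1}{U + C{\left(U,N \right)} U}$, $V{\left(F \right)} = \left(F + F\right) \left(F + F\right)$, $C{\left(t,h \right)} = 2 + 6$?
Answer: $- \frac{599484012067}{1057763281} \approx -566.75$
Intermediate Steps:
$C{\left(t,h \right)} = 8$
$V{\left(F \right)} = 4 F^{2}$ ($V{\left(F \right)} = 2 F 2 F = 4 F^{2}$)
$j{\left(U,N \right)} = -7 + \frac{1}{9 U}$ ($j{\left(U,N \right)} = -7 + \frac{1}{U + 8 U} = -7 + \frac{1}{9 U}$)
$\frac{3970}{j{\left(V{\left(-11 \right)},101 \right)}} + \frac{14383}{Y} = \frac{3970}{-7 + \frac{1}{9 \cdot 4 \left(-11\right)^{2}}} + \frac{14383}{34691} = \frac{3970}{-7 + \frac{1}{9 \cdot 4 \cdot 121}} + 14383 \cdot \frac{1}{34691} = \frac{3970}{-7 + \frac{1}{9 \cdot 484}} + \frac{14383}{34691} = \frac{3970}{-7 + \frac{1}{9} \cdot \frac{1}{484}} + \frac{14383}{34691} = \frac{3970}{-7 + \frac{1}{4356}} + \frac{14383}{34691} = \frac{3970}{- \frac{30491}{4356}} + \frac{14383}{34691} = 3970 \left(- \frac{4356}{30491}\right) + \frac{14383}{34691} = - \frac{17293320}{30491} + \frac{14383}{34691} = - \frac{599484012067}{1057763281}$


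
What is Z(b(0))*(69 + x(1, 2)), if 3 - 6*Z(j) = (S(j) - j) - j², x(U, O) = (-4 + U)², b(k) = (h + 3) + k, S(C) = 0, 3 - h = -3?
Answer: 1209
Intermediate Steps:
h = 6 (h = 3 - 1*(-3) = 3 + 3 = 6)
b(k) = 9 + k (b(k) = (6 + 3) + k = 9 + k)
Z(j) = ½ + j/6 + j²/6 (Z(j) = ½ - ((0 - j) - j²)/6 = ½ - (-j - j²)/6 = ½ + (j/6 + j²/6) = ½ + j/6 + j²/6)
Z(b(0))*(69 + x(1, 2)) = (½ + (9 + 0)/6 + (9 + 0)²/6)*(69 + (-4 + 1)²) = (½ + (⅙)*9 + (⅙)*9²)*(69 + (-3)²) = (½ + 3/2 + (⅙)*81)*(69 + 9) = (½ + 3/2 + 27/2)*78 = (31/2)*78 = 1209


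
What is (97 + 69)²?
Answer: 27556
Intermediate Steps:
(97 + 69)² = 166² = 27556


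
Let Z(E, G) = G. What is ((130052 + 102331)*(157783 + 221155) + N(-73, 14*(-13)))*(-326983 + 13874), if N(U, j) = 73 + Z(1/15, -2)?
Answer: -27571986942401425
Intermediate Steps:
N(U, j) = 71 (N(U, j) = 73 - 2 = 71)
((130052 + 102331)*(157783 + 221155) + N(-73, 14*(-13)))*(-326983 + 13874) = ((130052 + 102331)*(157783 + 221155) + 71)*(-326983 + 13874) = (232383*378938 + 71)*(-313109) = (88058749254 + 71)*(-313109) = 88058749325*(-313109) = -27571986942401425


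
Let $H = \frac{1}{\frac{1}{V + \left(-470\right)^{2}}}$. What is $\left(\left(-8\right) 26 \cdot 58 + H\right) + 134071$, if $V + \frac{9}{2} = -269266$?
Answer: $\frac{147273}{2} \approx 73637.0$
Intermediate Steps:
$V = - \frac{538541}{2}$ ($V = - \frac{9}{2} - 269266 = - \frac{538541}{2} \approx -2.6927 \cdot 10^{5}$)
$H = - \frac{96741}{2}$ ($H = \frac{1}{\frac{1}{- \frac{538541}{2} + \left(-470\right)^{2}}} = \frac{1}{\frac{1}{- \frac{538541}{2} + 220900}} = \frac{1}{\frac{1}{- \frac{96741}{2}}} = \frac{1}{- \frac{2}{96741}} = - \frac{96741}{2} \approx -48371.0$)
$\left(\left(-8\right) 26 \cdot 58 + H\right) + 134071 = \left(\left(-8\right) 26 \cdot 58 - \frac{96741}{2}\right) + 134071 = \left(\left(-208\right) 58 - \frac{96741}{2}\right) + 134071 = \left(-12064 - \frac{96741}{2}\right) + 134071 = - \frac{120869}{2} + 134071 = \frac{147273}{2}$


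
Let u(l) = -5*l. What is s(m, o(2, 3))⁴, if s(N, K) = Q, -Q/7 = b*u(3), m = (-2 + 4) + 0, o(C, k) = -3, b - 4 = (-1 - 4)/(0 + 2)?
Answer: 9845600625/16 ≈ 6.1535e+8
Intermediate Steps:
b = 3/2 (b = 4 + (-1 - 4)/(0 + 2) = 4 - 5/2 = 3/2 ≈ 1.5000)
m = 2 (m = 2 + 0 = 2)
Q = 315/2 (Q = -21*(-5*3)/2 = -21*(-15)/2 = -7*(-45/2) = 315/2 ≈ 157.50)
s(N, K) = 315/2
s(m, o(2, 3))⁴ = (315/2)⁴ = 9845600625/16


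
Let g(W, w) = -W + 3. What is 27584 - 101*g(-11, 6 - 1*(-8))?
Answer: 26170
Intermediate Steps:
g(W, w) = 3 - W
27584 - 101*g(-11, 6 - 1*(-8)) = 27584 - 101*(3 - 1*(-11)) = 27584 - 101*(3 + 11) = 27584 - 101*14 = 27584 - 1414 = 26170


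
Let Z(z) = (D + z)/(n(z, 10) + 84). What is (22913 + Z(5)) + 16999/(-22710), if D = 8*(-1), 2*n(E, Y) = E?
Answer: 90018204703/3928830 ≈ 22912.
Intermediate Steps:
n(E, Y) = E/2
D = -8
Z(z) = (-8 + z)/(84 + z/2) (Z(z) = (-8 + z)/(z/2 + 84) = (-8 + z)/(84 + z/2))
(22913 + Z(5)) + 16999/(-22710) = (22913 + 2*(-8 + 5)/(168 + 5)) + 16999/(-22710) = (22913 + 2*(-3)/173) + 16999*(-1/22710) = (22913 + 2*(1/173)*(-3)) - 16999/22710 = (22913 - 6/173) - 16999/22710 = 3963943/173 - 16999/22710 = 90018204703/3928830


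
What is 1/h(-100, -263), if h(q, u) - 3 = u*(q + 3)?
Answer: 1/25514 ≈ 3.9194e-5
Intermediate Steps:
h(q, u) = 3 + u*(3 + q) (h(q, u) = 3 + u*(q + 3) = 3 + u*(3 + q))
1/h(-100, -263) = 1/(3 + 3*(-263) - 100*(-263)) = 1/(3 - 789 + 26300) = 1/25514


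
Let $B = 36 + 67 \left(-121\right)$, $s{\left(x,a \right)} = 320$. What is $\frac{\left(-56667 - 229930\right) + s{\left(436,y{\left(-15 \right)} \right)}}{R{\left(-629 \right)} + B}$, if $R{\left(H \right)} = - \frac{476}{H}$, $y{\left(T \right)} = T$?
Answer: $\frac{10592249}{298599} \approx 35.473$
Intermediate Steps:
$B = -8071$ ($B = 36 - 8107 = -8071$)
$\frac{\left(-56667 - 229930\right) + s{\left(436,y{\left(-15 \right)} \right)}}{R{\left(-629 \right)} + B} = \frac{\left(-56667 - 229930\right) + 320}{- \frac{476}{-629} - 8071} = \frac{\left(-56667 - 229930\right) + 320}{\left(-476\right) \left(- \frac{1}{629}\right) - 8071} = \frac{-286597 + 320}{\frac{28}{37} - 8071} = - \frac{286277}{- \frac{298599}{37}} = \left(-286277\right) \left(- \frac{37}{298599}\right) = \frac{10592249}{298599}$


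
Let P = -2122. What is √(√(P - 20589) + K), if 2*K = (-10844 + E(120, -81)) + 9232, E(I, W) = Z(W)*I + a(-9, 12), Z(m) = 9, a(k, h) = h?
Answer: √(-260 + I*√22711) ≈ 4.501 + 16.741*I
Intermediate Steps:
E(I, W) = 12 + 9*I (E(I, W) = 9*I + 12 = 12 + 9*I)
K = -260 (K = ((-10844 + (12 + 9*120)) + 9232)/2 = ((-10844 + (12 + 1080)) + 9232)/2 = ((-10844 + 1092) + 9232)/2 = (-9752 + 9232)/2 = (½)*(-520) = -260)
√(√(P - 20589) + K) = √(√(-2122 - 20589) - 260) = √(√(-22711) - 260) = √(I*√22711 - 260) = √(-260 + I*√22711)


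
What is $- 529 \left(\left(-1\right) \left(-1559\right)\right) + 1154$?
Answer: $-823557$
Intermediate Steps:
$- 529 \left(\left(-1\right) \left(-1559\right)\right) + 1154 = \left(-529\right) 1559 + 1154 = -824711 + 1154 = -823557$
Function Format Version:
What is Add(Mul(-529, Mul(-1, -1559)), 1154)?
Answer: -823557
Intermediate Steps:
Add(Mul(-529, Mul(-1, -1559)), 1154) = Add(Mul(-529, 1559), 1154) = Add(-824711, 1154) = -823557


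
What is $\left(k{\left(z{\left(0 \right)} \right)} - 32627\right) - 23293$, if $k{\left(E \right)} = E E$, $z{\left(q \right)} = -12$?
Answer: $-55776$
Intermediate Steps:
$k{\left(E \right)} = E^{2}$
$\left(k{\left(z{\left(0 \right)} \right)} - 32627\right) - 23293 = \left(\left(-12\right)^{2} - 32627\right) - 23293 = \left(144 - 32627\right) - 23293 = -32483 - 23293 = -55776$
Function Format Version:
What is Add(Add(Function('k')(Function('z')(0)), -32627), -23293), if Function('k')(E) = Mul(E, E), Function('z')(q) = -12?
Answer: -55776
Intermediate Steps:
Function('k')(E) = Pow(E, 2)
Add(Add(Function('k')(Function('z')(0)), -32627), -23293) = Add(Add(Pow(-12, 2), -32627), -23293) = Add(Add(144, -32627), -23293) = Add(-32483, -23293) = -55776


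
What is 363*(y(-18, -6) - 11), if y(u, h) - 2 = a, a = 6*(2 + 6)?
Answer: 14157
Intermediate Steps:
a = 48 (a = 6*8 = 48)
y(u, h) = 50 (y(u, h) = 2 + 48 = 50)
363*(y(-18, -6) - 11) = 363*(50 - 11) = 363*39 = 14157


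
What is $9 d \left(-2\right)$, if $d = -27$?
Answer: $486$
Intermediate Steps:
$9 d \left(-2\right) = 9 \left(-27\right) \left(-2\right) = \left(-243\right) \left(-2\right) = 486$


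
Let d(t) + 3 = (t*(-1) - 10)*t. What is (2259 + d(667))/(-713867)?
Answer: 449303/713867 ≈ 0.62939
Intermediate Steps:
d(t) = -3 + t*(-10 - t) (d(t) = -3 + (t*(-1) - 10)*t = -3 + (-t - 10)*t = -3 + (-10 - t)*t = -3 + t*(-10 - t))
(2259 + d(667))/(-713867) = (2259 + (-3 - 1*667² - 10*667))/(-713867) = (2259 + (-3 - 1*444889 - 6670))*(-1/713867) = (2259 + (-3 - 444889 - 6670))*(-1/713867) = (2259 - 451562)*(-1/713867) = -449303*(-1/713867) = 449303/713867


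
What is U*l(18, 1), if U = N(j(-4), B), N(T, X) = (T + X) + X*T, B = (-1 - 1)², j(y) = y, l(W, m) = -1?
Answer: 16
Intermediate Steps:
B = 4 (B = (-2)² = 4)
N(T, X) = T + X + T*X (N(T, X) = (T + X) + T*X = T + X + T*X)
U = -16 (U = -4 + 4 - 4*4 = -4 + 4 - 16 = -16)
U*l(18, 1) = -16*(-1) = 16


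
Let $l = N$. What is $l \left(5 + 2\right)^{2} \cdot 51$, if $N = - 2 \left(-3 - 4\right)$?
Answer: $34986$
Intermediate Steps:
$N = 14$ ($N = \left(-2\right) \left(-7\right) = 14$)
$l = 14$
$l \left(5 + 2\right)^{2} \cdot 51 = 14 \left(5 + 2\right)^{2} \cdot 51 = 14 \cdot 7^{2} \cdot 51 = 14 \cdot 49 \cdot 51 = 686 \cdot 51 = 34986$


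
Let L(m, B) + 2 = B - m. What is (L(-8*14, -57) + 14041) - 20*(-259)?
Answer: 19274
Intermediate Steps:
L(m, B) = -2 + B - m (L(m, B) = -2 + (B - m) = -2 + B - m)
(L(-8*14, -57) + 14041) - 20*(-259) = ((-2 - 57 - (-8)*14) + 14041) - 20*(-259) = ((-2 - 57 - 1*(-112)) + 14041) + 5180 = ((-2 - 57 + 112) + 14041) + 5180 = (53 + 14041) + 5180 = 14094 + 5180 = 19274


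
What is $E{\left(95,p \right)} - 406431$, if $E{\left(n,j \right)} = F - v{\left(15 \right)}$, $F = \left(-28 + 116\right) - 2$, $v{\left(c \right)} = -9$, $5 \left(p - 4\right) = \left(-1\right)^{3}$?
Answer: $-406336$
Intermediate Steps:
$p = \frac{19}{5}$ ($p = 4 + \frac{\left(-1\right)^{3}}{5} = 4 + \frac{1}{5} \left(-1\right) = 4 - \frac{1}{5} = \frac{19}{5} \approx 3.8$)
$F = 86$ ($F = 88 - 2 = 86$)
$E{\left(n,j \right)} = 95$ ($E{\left(n,j \right)} = 86 - -9 = 86 + 9 = 95$)
$E{\left(95,p \right)} - 406431 = 95 - 406431 = -406336$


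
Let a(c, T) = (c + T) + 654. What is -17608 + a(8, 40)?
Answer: -16906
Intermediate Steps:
a(c, T) = 654 + T + c (a(c, T) = (T + c) + 654 = 654 + T + c)
-17608 + a(8, 40) = -17608 + (654 + 40 + 8) = -17608 + 702 = -16906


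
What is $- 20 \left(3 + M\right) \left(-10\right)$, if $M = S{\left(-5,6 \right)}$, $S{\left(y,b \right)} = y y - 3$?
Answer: $5000$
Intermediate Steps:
$S{\left(y,b \right)} = -3 + y^{2}$ ($S{\left(y,b \right)} = y^{2} - 3 = -3 + y^{2}$)
$M = 22$ ($M = -3 + \left(-5\right)^{2} = -3 + 25 = 22$)
$- 20 \left(3 + M\right) \left(-10\right) = - 20 \left(3 + 22\right) \left(-10\right) = \left(-20\right) 25 \left(-10\right) = \left(-500\right) \left(-10\right) = 5000$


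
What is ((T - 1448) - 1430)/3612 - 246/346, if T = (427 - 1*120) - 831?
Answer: -24591/14878 ≈ -1.6528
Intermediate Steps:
T = -524 (T = (427 - 120) - 831 = 307 - 831 = -524)
((T - 1448) - 1430)/3612 - 246/346 = ((-524 - 1448) - 1430)/3612 - 246/346 = (-1972 - 1430)*(1/3612) - 246*1/346 = -3402*1/3612 - 123/173 = -81/86 - 123/173 = -24591/14878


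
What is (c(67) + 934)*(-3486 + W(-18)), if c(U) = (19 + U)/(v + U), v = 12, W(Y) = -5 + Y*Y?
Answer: -233952624/79 ≈ -2.9614e+6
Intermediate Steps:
W(Y) = -5 + Y²
c(U) = (19 + U)/(12 + U)
(c(67) + 934)*(-3486 + W(-18)) = ((19 + 67)/(12 + 67) + 934)*(-3486 + (-5 + (-18)²)) = (86/79 + 934)*(-3486 + (-5 + 324)) = ((1/79)*86 + 934)*(-3486 + 319) = (86/79 + 934)*(-3167) = (73872/79)*(-3167) = -233952624/79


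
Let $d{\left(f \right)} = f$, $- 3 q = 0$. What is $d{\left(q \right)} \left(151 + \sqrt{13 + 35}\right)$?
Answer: $0$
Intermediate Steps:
$q = 0$ ($q = \left(- \frac{1}{3}\right) 0 = 0$)
$d{\left(q \right)} \left(151 + \sqrt{13 + 35}\right) = 0 \left(151 + \sqrt{13 + 35}\right) = 0 \left(151 + \sqrt{48}\right) = 0 \left(151 + 4 \sqrt{3}\right) = 0$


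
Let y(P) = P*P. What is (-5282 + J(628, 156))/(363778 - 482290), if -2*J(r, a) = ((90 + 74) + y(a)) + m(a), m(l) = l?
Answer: 2935/19752 ≈ 0.14859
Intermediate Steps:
y(P) = P**2
J(r, a) = -82 - a/2 - a**2/2 (J(r, a) = -(((90 + 74) + a**2) + a)/2 = -((164 + a**2) + a)/2 = -(164 + a + a**2)/2 = -82 - a/2 - a**2/2)
(-5282 + J(628, 156))/(363778 - 482290) = (-5282 + (-82 - 1/2*156 - 1/2*156**2))/(363778 - 482290) = (-5282 + (-82 - 78 - 1/2*24336))/(-118512) = (-5282 + (-82 - 78 - 12168))*(-1/118512) = (-5282 - 12328)*(-1/118512) = -17610*(-1/118512) = 2935/19752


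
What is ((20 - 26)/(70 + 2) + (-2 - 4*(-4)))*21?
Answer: 1169/4 ≈ 292.25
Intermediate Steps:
((20 - 26)/(70 + 2) + (-2 - 4*(-4)))*21 = (-6/72 + (-2 + 16))*21 = (-6*1/72 + 14)*21 = (-1/12 + 14)*21 = (167/12)*21 = 1169/4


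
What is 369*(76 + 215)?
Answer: 107379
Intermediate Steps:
369*(76 + 215) = 369*291 = 107379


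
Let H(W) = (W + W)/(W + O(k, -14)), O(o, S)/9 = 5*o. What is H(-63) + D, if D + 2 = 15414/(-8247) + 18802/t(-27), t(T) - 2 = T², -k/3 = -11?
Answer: 203233185/9338353 ≈ 21.763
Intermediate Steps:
k = 33 (k = -3*(-11) = 33)
t(T) = 2 + T²
O(o, S) = 45*o (O(o, S) = 9*(5*o) = 45*o)
H(W) = 2*W/(1485 + W) (H(W) = (W + W)/(W + 45*33) = (2*W)/(W + 1485) = (2*W)/(1485 + W) = 2*W/(1485 + W))
D = 2583046/118207 (D = -2 + (15414/(-8247) + 18802/(2 + (-27)²)) = -2 + (15414*(-1/8247) + 18802/(2 + 729)) = -2 + (-5138/2749 + 18802/731) = -2 + (-5138/2749 + 18802*(1/731)) = -2 + (-5138/2749 + 1106/43) = -2 + 2819460/118207 = 2583046/118207 ≈ 21.852)
H(-63) + D = 2*(-63)/(1485 - 63) + 2583046/118207 = 2*(-63)/1422 + 2583046/118207 = 2*(-63)*(1/1422) + 2583046/118207 = -7/79 + 2583046/118207 = 203233185/9338353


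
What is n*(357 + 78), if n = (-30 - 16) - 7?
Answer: -23055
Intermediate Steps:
n = -53 (n = -46 - 7 = -53)
n*(357 + 78) = -53*(357 + 78) = -53*435 = -23055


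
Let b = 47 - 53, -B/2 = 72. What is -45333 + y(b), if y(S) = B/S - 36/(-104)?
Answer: -1178025/26 ≈ -45309.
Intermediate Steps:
B = -144 (B = -2*72 = -144)
b = -6
y(S) = 9/26 - 144/S (y(S) = -144/S - 36/(-104) = -144/S - 36*(-1/104) = -144/S + 9/26 = 9/26 - 144/S)
-45333 + y(b) = -45333 + (9/26 - 144/(-6)) = -45333 + (9/26 - 144*(-⅙)) = -45333 + (9/26 + 24) = -45333 + 633/26 = -1178025/26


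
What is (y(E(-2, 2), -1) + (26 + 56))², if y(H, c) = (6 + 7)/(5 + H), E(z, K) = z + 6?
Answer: 564001/81 ≈ 6963.0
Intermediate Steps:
E(z, K) = 6 + z
y(H, c) = 13/(5 + H)
(y(E(-2, 2), -1) + (26 + 56))² = (13/(5 + (6 - 2)) + (26 + 56))² = (13/(5 + 4) + 82)² = (13/9 + 82)² = (751/9)² = 564001/81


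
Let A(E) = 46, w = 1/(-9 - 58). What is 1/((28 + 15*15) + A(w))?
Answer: 1/299 ≈ 0.0033445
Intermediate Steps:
w = -1/67 (w = 1/(-67) = -1/67 ≈ -0.014925)
1/((28 + 15*15) + A(w)) = 1/((28 + 15*15) + 46) = 1/((28 + 225) + 46) = 1/(253 + 46) = 1/299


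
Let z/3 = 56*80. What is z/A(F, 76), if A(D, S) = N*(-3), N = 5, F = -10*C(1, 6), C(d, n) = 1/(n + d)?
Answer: -896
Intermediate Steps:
C(d, n) = 1/(d + n)
F = -10/7 (F = -10/(1 + 6) = -10/7 ≈ -1.4286)
A(D, S) = -15 (A(D, S) = 5*(-3) = -15)
z = 13440 (z = 3*(56*80) = 3*4480 = 13440)
z/A(F, 76) = 13440/(-15) = 13440*(-1/15) = -896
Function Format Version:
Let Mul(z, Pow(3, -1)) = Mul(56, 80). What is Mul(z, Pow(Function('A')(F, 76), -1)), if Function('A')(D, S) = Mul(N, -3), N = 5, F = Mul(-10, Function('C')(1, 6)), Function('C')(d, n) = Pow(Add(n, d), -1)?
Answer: -896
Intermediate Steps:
Function('C')(d, n) = Pow(Add(d, n), -1)
F = Rational(-10, 7) (F = Mul(-10, Pow(Add(1, 6), -1)) = Mul(-10, Pow(7, -1)) = Mul(-10, Rational(1, 7)) = Rational(-10, 7) ≈ -1.4286)
Function('A')(D, S) = -15 (Function('A')(D, S) = Mul(5, -3) = -15)
z = 13440 (z = Mul(3, Mul(56, 80)) = Mul(3, 4480) = 13440)
Mul(z, Pow(Function('A')(F, 76), -1)) = Mul(13440, Pow(-15, -1)) = Mul(13440, Rational(-1, 15)) = -896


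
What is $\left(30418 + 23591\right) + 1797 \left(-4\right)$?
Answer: $46821$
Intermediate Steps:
$\left(30418 + 23591\right) + 1797 \left(-4\right) = 54009 - 7188 = 46821$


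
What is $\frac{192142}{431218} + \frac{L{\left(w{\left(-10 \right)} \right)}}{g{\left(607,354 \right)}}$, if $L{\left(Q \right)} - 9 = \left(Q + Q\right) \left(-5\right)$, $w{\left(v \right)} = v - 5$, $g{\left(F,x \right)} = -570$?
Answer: $\frac{6826213}{40965710} \approx 0.16663$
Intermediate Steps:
$w{\left(v \right)} = -5 + v$ ($w{\left(v \right)} = v - 5 = -5 + v$)
$L{\left(Q \right)} = 9 - 10 Q$ ($L{\left(Q \right)} = 9 + \left(Q + Q\right) \left(-5\right) = 9 + 2 Q \left(-5\right) = 9 - 10 Q$)
$\frac{192142}{431218} + \frac{L{\left(w{\left(-10 \right)} \right)}}{g{\left(607,354 \right)}} = \frac{192142}{431218} + \frac{9 - 10 \left(-5 - 10\right)}{-570} = 192142 \cdot \frac{1}{431218} + \left(9 - -150\right) \left(- \frac{1}{570}\right) = \frac{96071}{215609} + \left(9 + 150\right) \left(- \frac{1}{570}\right) = \frac{96071}{215609} + 159 \left(- \frac{1}{570}\right) = \frac{96071}{215609} - \frac{53}{190} = \frac{6826213}{40965710}$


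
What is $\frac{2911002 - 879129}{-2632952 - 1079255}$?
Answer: $- \frac{2031873}{3712207} \approx -0.54735$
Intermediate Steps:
$\frac{2911002 - 879129}{-2632952 - 1079255} = \frac{2031873}{-3712207} = 2031873 \left(- \frac{1}{3712207}\right) = - \frac{2031873}{3712207}$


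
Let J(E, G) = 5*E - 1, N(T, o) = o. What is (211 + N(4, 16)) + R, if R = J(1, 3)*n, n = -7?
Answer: 199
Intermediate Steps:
J(E, G) = -1 + 5*E
R = -28 (R = (-1 + 5*1)*(-7) = (-1 + 5)*(-7) = 4*(-7) = -28)
(211 + N(4, 16)) + R = (211 + 16) - 28 = 227 - 28 = 199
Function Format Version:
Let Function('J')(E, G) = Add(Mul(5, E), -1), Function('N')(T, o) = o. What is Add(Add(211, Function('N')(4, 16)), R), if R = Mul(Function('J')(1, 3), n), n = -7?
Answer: 199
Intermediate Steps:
Function('J')(E, G) = Add(-1, Mul(5, E))
R = -28 (R = Mul(Add(-1, Mul(5, 1)), -7) = Mul(Add(-1, 5), -7) = Mul(4, -7) = -28)
Add(Add(211, Function('N')(4, 16)), R) = Add(Add(211, 16), -28) = Add(227, -28) = 199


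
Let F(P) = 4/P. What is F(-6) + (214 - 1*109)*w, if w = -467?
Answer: -147107/3 ≈ -49036.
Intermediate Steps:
F(-6) + (214 - 1*109)*w = 4/(-6) + (214 - 1*109)*(-467) = 4*(-1/6) + (214 - 109)*(-467) = -2/3 + 105*(-467) = -2/3 - 49035 = -147107/3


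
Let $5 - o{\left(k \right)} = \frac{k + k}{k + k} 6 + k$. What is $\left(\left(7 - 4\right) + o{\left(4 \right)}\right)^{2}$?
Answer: $4$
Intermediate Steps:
$o{\left(k \right)} = -1 - k$ ($o{\left(k \right)} = 5 - \left(\frac{k + k}{k + k} 6 + k\right) = 5 - \left(\frac{2 k}{2 k} 6 + k\right) = 5 - \left(2 k \frac{1}{2 k} 6 + k\right) = 5 - \left(1 \cdot 6 + k\right) = 5 - \left(6 + k\right) = -1 - k$)
$\left(\left(7 - 4\right) + o{\left(4 \right)}\right)^{2} = \left(\left(7 - 4\right) - 5\right)^{2} = \left(3 - 5\right)^{2} = \left(-2\right)^{2} = 4$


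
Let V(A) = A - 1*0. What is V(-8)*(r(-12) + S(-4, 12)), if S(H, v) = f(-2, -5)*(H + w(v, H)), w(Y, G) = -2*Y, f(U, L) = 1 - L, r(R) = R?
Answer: 1440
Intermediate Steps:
V(A) = A (V(A) = A + 0 = A)
S(H, v) = -12*v + 6*H (S(H, v) = (1 - 1*(-5))*(H - 2*v) = (1 + 5)*(H - 2*v) = 6*(H - 2*v) = -12*v + 6*H)
V(-8)*(r(-12) + S(-4, 12)) = -8*(-12 + (-12*12 + 6*(-4))) = -8*(-12 + (-144 - 24)) = -8*(-12 - 168) = -8*(-180) = 1440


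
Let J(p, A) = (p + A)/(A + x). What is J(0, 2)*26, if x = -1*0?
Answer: 26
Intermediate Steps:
x = 0
J(p, A) = (A + p)/A (J(p, A) = (p + A)/(A + 0) = (A + p)/A)
J(0, 2)*26 = ((2 + 0)/2)*26 = ((½)*2)*26 = 1*26 = 26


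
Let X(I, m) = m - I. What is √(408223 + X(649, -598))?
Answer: 8*√6359 ≈ 637.95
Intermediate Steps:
√(408223 + X(649, -598)) = √(408223 + (-598 - 1*649)) = √(408223 + (-598 - 649)) = √(408223 - 1247) = √406976 = 8*√6359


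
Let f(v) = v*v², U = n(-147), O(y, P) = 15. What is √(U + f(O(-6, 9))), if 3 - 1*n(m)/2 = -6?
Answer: 3*√377 ≈ 58.249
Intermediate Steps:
n(m) = 18 (n(m) = 6 - 2*(-6) = 6 + 12 = 18)
U = 18
f(v) = v³
√(U + f(O(-6, 9))) = √(18 + 15³) = √(18 + 3375) = √3393 = 3*√377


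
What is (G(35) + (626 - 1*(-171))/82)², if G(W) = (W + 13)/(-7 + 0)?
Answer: 2699449/329476 ≈ 8.1932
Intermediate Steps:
G(W) = -13/7 - W/7 (G(W) = (13 + W)/(-7) = (13 + W)*(-⅐) = -13/7 - W/7)
(G(35) + (626 - 1*(-171))/82)² = ((-13/7 - ⅐*35) + (626 - 1*(-171))/82)² = ((-13/7 - 5) + (626 + 171)*(1/82))² = (-48/7 + 797*(1/82))² = (-48/7 + 797/82)² = (1643/574)² = 2699449/329476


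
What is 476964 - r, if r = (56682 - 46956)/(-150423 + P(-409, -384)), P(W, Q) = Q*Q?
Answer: 471720638/989 ≈ 4.7697e+5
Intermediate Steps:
P(W, Q) = Q²
r = -3242/989 (r = (56682 - 46956)/(-150423 + (-384)²) = 9726/(-150423 + 147456) = 9726/(-2967) = 9726*(-1/2967) = -3242/989 ≈ -3.2781)
476964 - r = 476964 - 1*(-3242/989) = 476964 + 3242/989 = 471720638/989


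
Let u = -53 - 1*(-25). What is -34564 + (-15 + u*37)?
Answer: -35615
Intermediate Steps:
u = -28 (u = -53 + 25 = -28)
-34564 + (-15 + u*37) = -34564 + (-15 - 28*37) = -34564 + (-15 - 1036) = -34564 - 1051 = -35615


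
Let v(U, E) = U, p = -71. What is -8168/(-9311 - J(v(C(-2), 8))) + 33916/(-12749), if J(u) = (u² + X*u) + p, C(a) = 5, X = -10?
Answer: -179812/101365 ≈ -1.7739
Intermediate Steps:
J(u) = -71 + u² - 10*u (J(u) = (u² - 10*u) - 71 = -71 + u² - 10*u)
-8168/(-9311 - J(v(C(-2), 8))) + 33916/(-12749) = -8168/(-9311 - (-71 + 5² - 10*5)) + 33916/(-12749) = -8168/(-9311 - (-71 + 25 - 50)) + 33916*(-1/12749) = -8168/(-9311 - 1*(-96)) - 556/209 = -8168/(-9311 + 96) - 556/209 = -8168/(-9215) - 556/209 = -8168*(-1/9215) - 556/209 = 8168/9215 - 556/209 = -179812/101365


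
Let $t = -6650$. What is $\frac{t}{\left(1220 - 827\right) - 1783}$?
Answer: $\frac{665}{139} \approx 4.7842$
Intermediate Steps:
$\frac{t}{\left(1220 - 827\right) - 1783} = - \frac{6650}{\left(1220 - 827\right) - 1783} = - \frac{6650}{393 - 1783} = - \frac{6650}{-1390} = \left(-6650\right) \left(- \frac{1}{1390}\right) = \frac{665}{139}$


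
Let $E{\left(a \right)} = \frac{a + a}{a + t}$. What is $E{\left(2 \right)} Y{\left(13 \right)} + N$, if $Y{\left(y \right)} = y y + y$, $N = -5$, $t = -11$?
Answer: $- \frac{773}{9} \approx -85.889$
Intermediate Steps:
$Y{\left(y \right)} = y + y^{2}$ ($Y{\left(y \right)} = y^{2} + y = y + y^{2}$)
$E{\left(a \right)} = \frac{2 a}{-11 + a}$ ($E{\left(a \right)} = \frac{a + a}{a - 11} = \frac{2 a}{-11 + a}$)
$E{\left(2 \right)} Y{\left(13 \right)} + N = 2 \cdot 2 \frac{1}{-11 + 2} \cdot 13 \left(1 + 13\right) - 5 = 2 \cdot 2 \frac{1}{-9} \cdot 13 \cdot 14 - 5 = 2 \cdot 2 \left(- \frac{1}{9}\right) 182 - 5 = \left(- \frac{4}{9}\right) 182 - 5 = - \frac{728}{9} - 5 = - \frac{773}{9}$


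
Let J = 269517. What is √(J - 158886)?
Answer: √110631 ≈ 332.61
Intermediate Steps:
√(J - 158886) = √(269517 - 158886) = √110631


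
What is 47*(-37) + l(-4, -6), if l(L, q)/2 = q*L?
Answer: -1691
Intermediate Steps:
l(L, q) = 2*L*q (l(L, q) = 2*(q*L) = 2*(L*q) = 2*L*q)
47*(-37) + l(-4, -6) = 47*(-37) + 2*(-4)*(-6) = -1739 + 48 = -1691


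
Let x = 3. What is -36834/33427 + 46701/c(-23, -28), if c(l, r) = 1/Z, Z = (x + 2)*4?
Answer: 31221449706/33427 ≈ 9.3402e+5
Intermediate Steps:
Z = 20 (Z = (3 + 2)*4 = 5*4 = 20)
c(l, r) = 1/20
-36834/33427 + 46701/c(-23, -28) = -36834/33427 + 46701/(1/20) = -36834*1/33427 + 46701*20 = -36834/33427 + 934020 = 31221449706/33427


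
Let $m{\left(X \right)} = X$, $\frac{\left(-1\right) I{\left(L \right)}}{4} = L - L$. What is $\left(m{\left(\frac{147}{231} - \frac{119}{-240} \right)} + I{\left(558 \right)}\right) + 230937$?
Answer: $\frac{609676669}{2640} \approx 2.3094 \cdot 10^{5}$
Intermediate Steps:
$I{\left(L \right)} = 0$ ($I{\left(L \right)} = - 4 \left(L - L\right) = \left(-4\right) 0 = 0$)
$\left(m{\left(\frac{147}{231} - \frac{119}{-240} \right)} + I{\left(558 \right)}\right) + 230937 = \left(\left(\frac{147}{231} - \frac{119}{-240}\right) + 0\right) + 230937 = \left(\left(147 \cdot \frac{1}{231} - - \frac{119}{240}\right) + 0\right) + 230937 = \left(\left(\frac{7}{11} + \frac{119}{240}\right) + 0\right) + 230937 = \left(\frac{2989}{2640} + 0\right) + 230937 = \frac{2989}{2640} + 230937 = \frac{609676669}{2640}$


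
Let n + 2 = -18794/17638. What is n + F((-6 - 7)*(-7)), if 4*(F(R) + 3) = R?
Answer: 588561/35276 ≈ 16.684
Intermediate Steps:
F(R) = -3 + R/4
n = -27035/8819 (n = -2 - 18794/17638 = -2 - 18794*1/17638 = -2 - 9397/8819 = -27035/8819 ≈ -3.0655)
n + F((-6 - 7)*(-7)) = -27035/8819 + (-3 + ((-6 - 7)*(-7))/4) = -27035/8819 + (-3 + (-13*(-7))/4) = -27035/8819 + (-3 + (¼)*91) = -27035/8819 + (-3 + 91/4) = -27035/8819 + 79/4 = 588561/35276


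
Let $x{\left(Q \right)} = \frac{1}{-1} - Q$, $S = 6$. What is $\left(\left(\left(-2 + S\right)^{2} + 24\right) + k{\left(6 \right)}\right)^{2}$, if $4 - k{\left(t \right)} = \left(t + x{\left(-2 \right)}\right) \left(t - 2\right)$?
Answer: $256$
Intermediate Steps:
$x{\left(Q \right)} = -1 - Q$
$k{\left(t \right)} = 4 - \left(1 + t\right) \left(-2 + t\right)$ ($k{\left(t \right)} = 4 - \left(t - -1\right) \left(t - 2\right) = 4 - \left(t + \left(-1 + 2\right)\right) \left(-2 + t\right) = 4 - \left(t + 1\right) \left(-2 + t\right) = 4 - \left(1 + t\right) \left(-2 + t\right)$)
$\left(\left(\left(-2 + S\right)^{2} + 24\right) + k{\left(6 \right)}\right)^{2} = \left(\left(\left(-2 + 6\right)^{2} + 24\right) + \left(6 + 6 - 6^{2}\right)\right)^{2} = \left(\left(4^{2} + 24\right) + \left(6 + 6 - 36\right)\right)^{2} = \left(\left(16 + 24\right) + \left(6 + 6 - 36\right)\right)^{2} = \left(40 - 24\right)^{2} = 16^{2} = 256$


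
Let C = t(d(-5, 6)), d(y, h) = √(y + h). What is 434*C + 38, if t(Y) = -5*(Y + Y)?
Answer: -4302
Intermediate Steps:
d(y, h) = √(h + y)
t(Y) = -10*Y
C = -10 (C = -10*√(6 - 5) = -10*√1 = -10*1 = -10)
434*C + 38 = 434*(-10) + 38 = -4340 + 38 = -4302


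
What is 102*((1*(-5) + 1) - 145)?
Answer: -15198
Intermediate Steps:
102*((1*(-5) + 1) - 145) = 102*((-5 + 1) - 145) = 102*(-4 - 145) = 102*(-149) = -15198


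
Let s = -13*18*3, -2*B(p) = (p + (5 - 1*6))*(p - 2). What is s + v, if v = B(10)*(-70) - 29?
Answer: 1789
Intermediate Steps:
B(p) = -(-1 + p)*(-2 + p)/2 (B(p) = -(p + (5 - 1*6))*(p - 2)/2 = -(p + (5 - 6))*(-2 + p)/2 = -(p - 1)*(-2 + p)/2 = -(-1 + p)*(-2 + p)/2)
s = -702 (s = -234*3 = -702)
v = 2491 (v = (-1 - 1/2*10**2 + (3/2)*10)*(-70) - 29 = (-1 - 1/2*100 + 15)*(-70) - 29 = (-1 - 50 + 15)*(-70) - 29 = -36*(-70) - 29 = 2520 - 29 = 2491)
s + v = -702 + 2491 = 1789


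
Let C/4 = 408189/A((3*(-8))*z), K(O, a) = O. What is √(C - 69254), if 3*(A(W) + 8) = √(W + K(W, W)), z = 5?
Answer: √((1640091 - 69254*I*√15)/(-6 + I*√15)) ≈ 98.46 - 472.24*I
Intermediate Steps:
A(W) = -8 + √2*√W/3 (A(W) = -8 + √(W + W)/3 = -8 + √(2*W)/3 = -8 + (√2*√W)/3 = -8 + √2*√W/3)
C = 1632756/(-8 + 4*I*√15/3) (C = 4*(408189/(-8 + √2*√((3*(-8))*5)/3)) = 4*(408189/(-8 + √2*√(-24*5)/3)) = 4*(408189/(-8 + √2*√(-120)/3)) = 4*(408189/(-8 + √2*(2*I*√30)/3)) = 4*(408189/(-8 + 4*I*√15/3)) = 1632756/(-8 + 4*I*√15/3) ≈ -1.4407e+5 - 92995.0*I)
√(C - 69254) = √((-2449134/17 - 408189*I*√15/17) - 69254) = √(-3626452/17 - 408189*I*√15/17)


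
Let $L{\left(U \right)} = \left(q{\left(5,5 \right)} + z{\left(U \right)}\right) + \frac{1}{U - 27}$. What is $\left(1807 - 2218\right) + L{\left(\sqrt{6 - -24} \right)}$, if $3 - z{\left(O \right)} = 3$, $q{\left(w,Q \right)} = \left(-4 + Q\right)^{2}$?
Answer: $- \frac{95539}{233} - \frac{\sqrt{30}}{699} \approx -410.05$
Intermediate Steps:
$z{\left(O \right)} = 0$ ($z{\left(O \right)} = 3 - 3 = 0$)
$L{\left(U \right)} = 1 + \frac{1}{-27 + U}$ ($L{\left(U \right)} = \left(\left(-4 + 5\right)^{2} + 0\right) + \frac{1}{U - 27} = \left(1^{2} + 0\right) + \frac{1}{-27 + U} = \left(1 + 0\right) + \frac{1}{-27 + U} = 1 + \frac{1}{-27 + U}$)
$\left(1807 - 2218\right) + L{\left(\sqrt{6 - -24} \right)} = \left(1807 - 2218\right) + \frac{-26 + \sqrt{6 - -24}}{-27 + \sqrt{6 - -24}} = -411 + \frac{-26 + \sqrt{6 + 24}}{-27 + \sqrt{6 + 24}} = -411 + \frac{-26 + \sqrt{30}}{-27 + \sqrt{30}}$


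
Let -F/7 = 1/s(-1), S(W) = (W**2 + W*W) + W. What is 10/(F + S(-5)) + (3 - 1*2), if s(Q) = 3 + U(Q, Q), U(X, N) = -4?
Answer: 31/26 ≈ 1.1923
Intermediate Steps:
S(W) = W + 2*W**2 (S(W) = (W**2 + W**2) + W = 2*W**2 + W = W + 2*W**2)
s(Q) = -1 (s(Q) = 3 - 4 = -1)
F = 7 (F = -7/(-1) = -7*(-1) = 7)
10/(F + S(-5)) + (3 - 1*2) = 10/(7 - 5*(1 + 2*(-5))) + (3 - 1*2) = 10/(7 - 5*(1 - 10)) + (3 - 2) = 10/(7 - 5*(-9)) + 1 = 10/(7 + 45) + 1 = 10/52 + 1 = (1/52)*10 + 1 = 5/26 + 1 = 31/26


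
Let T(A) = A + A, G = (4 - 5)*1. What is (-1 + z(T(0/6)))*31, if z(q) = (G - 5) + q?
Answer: -217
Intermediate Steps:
G = -1 (G = -1*1 = -1)
T(A) = 2*A
z(q) = -6 + q (z(q) = (-1 - 5) + q = -6 + q)
(-1 + z(T(0/6)))*31 = (-1 + (-6 + 2*(0/6)))*31 = (-1 + (-6 + 2*(0*(⅙))))*31 = (-1 + (-6 + 2*0))*31 = (-1 + (-6 + 0))*31 = (-1 - 6)*31 = -7*31 = -217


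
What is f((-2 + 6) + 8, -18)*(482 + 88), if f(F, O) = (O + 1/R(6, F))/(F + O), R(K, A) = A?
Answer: 20425/12 ≈ 1702.1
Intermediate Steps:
f(F, O) = (O + 1/F)/(F + O)
f((-2 + 6) + 8, -18)*(482 + 88) = ((1 + ((-2 + 6) + 8)*(-18))/(((-2 + 6) + 8)*(((-2 + 6) + 8) - 18)))*(482 + 88) = ((1 + (4 + 8)*(-18))/((4 + 8)*((4 + 8) - 18)))*570 = ((1 + 12*(-18))/(12*(12 - 18)))*570 = ((1/12)*(1 - 216)/(-6))*570 = ((1/12)*(-⅙)*(-215))*570 = (215/72)*570 = 20425/12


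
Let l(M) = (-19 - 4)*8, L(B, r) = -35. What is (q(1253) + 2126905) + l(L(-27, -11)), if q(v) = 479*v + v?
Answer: 2728161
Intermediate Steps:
q(v) = 480*v
l(M) = -184 (l(M) = -23*8 = -184)
(q(1253) + 2126905) + l(L(-27, -11)) = (480*1253 + 2126905) - 184 = (601440 + 2126905) - 184 = 2728345 - 184 = 2728161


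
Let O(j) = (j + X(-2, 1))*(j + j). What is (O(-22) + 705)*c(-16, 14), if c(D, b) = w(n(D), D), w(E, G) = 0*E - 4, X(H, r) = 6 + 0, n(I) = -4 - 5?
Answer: -5636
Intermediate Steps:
n(I) = -9
X(H, r) = 6
w(E, G) = -4 (w(E, G) = 0 - 4 = -4)
O(j) = 2*j*(6 + j) (O(j) = (j + 6)*(j + j) = (6 + j)*(2*j) = 2*j*(6 + j))
c(D, b) = -4
(O(-22) + 705)*c(-16, 14) = (2*(-22)*(6 - 22) + 705)*(-4) = (2*(-22)*(-16) + 705)*(-4) = (704 + 705)*(-4) = 1409*(-4) = -5636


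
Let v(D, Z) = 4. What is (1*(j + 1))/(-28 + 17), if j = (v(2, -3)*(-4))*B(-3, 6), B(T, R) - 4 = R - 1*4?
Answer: 95/11 ≈ 8.6364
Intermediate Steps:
B(T, R) = R (B(T, R) = 4 + (R - 1*4) = 4 + (R - 4) = 4 + (-4 + R) = R)
j = -96 (j = (4*(-4))*6 = -16*6 = -96)
(1*(j + 1))/(-28 + 17) = (1*(-96 + 1))/(-28 + 17) = (1*(-95))/(-11) = -1/11*(-95) = 95/11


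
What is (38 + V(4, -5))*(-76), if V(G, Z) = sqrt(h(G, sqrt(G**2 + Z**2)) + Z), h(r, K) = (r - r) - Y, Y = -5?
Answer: -2888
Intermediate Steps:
h(r, K) = 5 (h(r, K) = (r - r) - 1*(-5) = 0 + 5 = 5)
V(G, Z) = sqrt(5 + Z)
(38 + V(4, -5))*(-76) = (38 + sqrt(5 - 5))*(-76) = (38 + sqrt(0))*(-76) = (38 + 0)*(-76) = 38*(-76) = -2888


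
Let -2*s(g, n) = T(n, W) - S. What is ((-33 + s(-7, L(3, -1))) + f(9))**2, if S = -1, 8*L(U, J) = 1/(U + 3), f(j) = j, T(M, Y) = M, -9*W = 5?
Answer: 5536609/9216 ≈ 600.76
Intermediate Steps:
W = -5/9 (W = -1/9*5 = -5/9 ≈ -0.55556)
L(U, J) = 1/(8*(3 + U)) (L(U, J) = 1/(8*(U + 3)) = 1/(8*(3 + U)))
s(g, n) = -1/2 - n/2 (s(g, n) = -(n - 1*(-1))/2 = -(n + 1)/2 = -(1 + n)/2 = -1/2 - n/2)
((-33 + s(-7, L(3, -1))) + f(9))**2 = ((-33 + (-1/2 - 1/(16*(3 + 3)))) + 9)**2 = ((-33 + (-1/2 - 1/(16*6))) + 9)**2 = ((-33 + (-1/2 - 1/2*1/48)) + 9)**2 = ((-33 + (-1/2 - 1/96)) + 9)**2 = ((-33 - 49/96) + 9)**2 = (-3217/96 + 9)**2 = (-2353/96)**2 = 5536609/9216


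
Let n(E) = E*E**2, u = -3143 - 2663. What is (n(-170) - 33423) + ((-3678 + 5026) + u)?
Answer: -4950881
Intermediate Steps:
u = -5806
n(E) = E**3
(n(-170) - 33423) + ((-3678 + 5026) + u) = ((-170)**3 - 33423) + ((-3678 + 5026) - 5806) = (-4913000 - 33423) + (1348 - 5806) = -4946423 - 4458 = -4950881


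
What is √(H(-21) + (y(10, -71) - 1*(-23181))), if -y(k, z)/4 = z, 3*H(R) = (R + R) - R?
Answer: √23458 ≈ 153.16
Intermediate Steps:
H(R) = R/3 (H(R) = ((R + R) - R)/3 = (2*R - R)/3 = R/3)
y(k, z) = -4*z
√(H(-21) + (y(10, -71) - 1*(-23181))) = √((⅓)*(-21) + (-4*(-71) - 1*(-23181))) = √(-7 + (284 + 23181)) = √(-7 + 23465) = √23458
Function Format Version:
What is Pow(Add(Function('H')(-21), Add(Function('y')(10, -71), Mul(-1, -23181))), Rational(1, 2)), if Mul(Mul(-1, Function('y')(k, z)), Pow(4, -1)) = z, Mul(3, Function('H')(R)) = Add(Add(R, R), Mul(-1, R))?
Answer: Pow(23458, Rational(1, 2)) ≈ 153.16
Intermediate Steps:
Function('H')(R) = Mul(Rational(1, 3), R) (Function('H')(R) = Mul(Rational(1, 3), Add(Add(R, R), Mul(-1, R))) = Mul(Rational(1, 3), Add(Mul(2, R), Mul(-1, R))) = Mul(Rational(1, 3), R))
Function('y')(k, z) = Mul(-4, z)
Pow(Add(Function('H')(-21), Add(Function('y')(10, -71), Mul(-1, -23181))), Rational(1, 2)) = Pow(Add(Mul(Rational(1, 3), -21), Add(Mul(-4, -71), Mul(-1, -23181))), Rational(1, 2)) = Pow(Add(-7, Add(284, 23181)), Rational(1, 2)) = Pow(Add(-7, 23465), Rational(1, 2)) = Pow(23458, Rational(1, 2))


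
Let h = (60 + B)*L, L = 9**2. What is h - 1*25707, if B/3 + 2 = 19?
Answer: -16716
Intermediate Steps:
L = 81
B = 51 (B = -6 + 3*19 = -6 + 57 = 51)
h = 8991 (h = (60 + 51)*81 = 111*81 = 8991)
h - 1*25707 = 8991 - 1*25707 = 8991 - 25707 = -16716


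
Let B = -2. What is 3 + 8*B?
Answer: -13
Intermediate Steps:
3 + 8*B = 3 + 8*(-2) = 3 - 16 = -13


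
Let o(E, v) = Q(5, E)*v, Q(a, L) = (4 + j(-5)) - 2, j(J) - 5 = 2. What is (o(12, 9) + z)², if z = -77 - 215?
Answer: 44521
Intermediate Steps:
j(J) = 7 (j(J) = 5 + 2 = 7)
Q(a, L) = 9 (Q(a, L) = (4 + 7) - 2 = 11 - 2 = 9)
z = -292
o(E, v) = 9*v
(o(12, 9) + z)² = (9*9 - 292)² = (81 - 292)² = (-211)² = 44521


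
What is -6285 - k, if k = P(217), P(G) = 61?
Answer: -6346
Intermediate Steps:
k = 61
-6285 - k = -6285 - 1*61 = -6285 - 61 = -6346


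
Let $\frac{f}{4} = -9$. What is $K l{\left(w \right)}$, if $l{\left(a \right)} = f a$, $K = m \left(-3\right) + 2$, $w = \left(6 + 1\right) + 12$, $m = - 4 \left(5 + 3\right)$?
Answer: $-67032$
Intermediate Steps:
$f = -36$ ($f = 4 \left(-9\right) = -36$)
$m = -32$ ($m = \left(-4\right) 8 = -32$)
$w = 19$ ($w = 7 + 12 = 19$)
$K = 98$ ($K = \left(-32\right) \left(-3\right) + 2 = 96 + 2 = 98$)
$l{\left(a \right)} = - 36 a$
$K l{\left(w \right)} = 98 \left(\left(-36\right) 19\right) = 98 \left(-684\right) = -67032$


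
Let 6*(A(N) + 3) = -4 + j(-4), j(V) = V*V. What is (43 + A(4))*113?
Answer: 4746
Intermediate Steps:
j(V) = V²
A(N) = -1 (A(N) = -3 + (-4 + (-4)²)/6 = -3 + (-4 + 16)/6 = -3 + (⅙)*12 = -3 + 2 = -1)
(43 + A(4))*113 = (43 - 1)*113 = 42*113 = 4746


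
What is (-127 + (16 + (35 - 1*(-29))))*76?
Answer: -3572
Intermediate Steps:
(-127 + (16 + (35 - 1*(-29))))*76 = (-127 + (16 + (35 + 29)))*76 = (-127 + (16 + 64))*76 = (-127 + 80)*76 = -47*76 = -3572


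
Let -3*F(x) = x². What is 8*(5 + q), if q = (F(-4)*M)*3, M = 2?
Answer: -216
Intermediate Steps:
F(x) = -x²/3
q = -32 (q = (-⅓*(-4)²*2)*3 = (-⅓*16*2)*3 = -16/3*2*3 = -32/3*3 = -32)
8*(5 + q) = 8*(5 - 32) = 8*(-27) = -216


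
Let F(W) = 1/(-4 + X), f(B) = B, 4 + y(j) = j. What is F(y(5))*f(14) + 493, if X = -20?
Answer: 5909/12 ≈ 492.42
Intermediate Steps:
y(j) = -4 + j
F(W) = -1/24 (F(W) = 1/(-4 - 20) = 1/(-24) = -1/24)
F(y(5))*f(14) + 493 = -1/24*14 + 493 = -7/12 + 493 = 5909/12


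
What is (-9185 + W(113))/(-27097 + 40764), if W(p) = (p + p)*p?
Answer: 207/173 ≈ 1.1965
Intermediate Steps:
W(p) = 2*p**2 (W(p) = (2*p)*p = 2*p**2)
(-9185 + W(113))/(-27097 + 40764) = (-9185 + 2*113**2)/(-27097 + 40764) = (-9185 + 2*12769)/13667 = (-9185 + 25538)*(1/13667) = 16353*(1/13667) = 207/173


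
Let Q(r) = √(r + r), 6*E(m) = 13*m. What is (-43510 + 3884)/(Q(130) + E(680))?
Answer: -2020926/75131 + 178317*√65/4883515 ≈ -26.604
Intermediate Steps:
E(m) = 13*m/6 (E(m) = (13*m)/6 = 13*m/6)
Q(r) = √2*√r (Q(r) = √(2*r) = √2*√r)
(-43510 + 3884)/(Q(130) + E(680)) = (-43510 + 3884)/(√2*√130 + (13/6)*680) = -39626/(2*√65 + 4420/3) = -39626/(4420/3 + 2*√65)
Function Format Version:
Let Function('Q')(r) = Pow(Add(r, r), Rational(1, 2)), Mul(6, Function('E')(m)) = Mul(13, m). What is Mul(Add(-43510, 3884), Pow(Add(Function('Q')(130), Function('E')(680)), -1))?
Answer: Add(Rational(-2020926, 75131), Mul(Rational(178317, 4883515), Pow(65, Rational(1, 2)))) ≈ -26.604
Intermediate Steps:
Function('E')(m) = Mul(Rational(13, 6), m) (Function('E')(m) = Mul(Rational(1, 6), Mul(13, m)) = Mul(Rational(13, 6), m))
Function('Q')(r) = Mul(Pow(2, Rational(1, 2)), Pow(r, Rational(1, 2))) (Function('Q')(r) = Pow(Mul(2, r), Rational(1, 2)) = Mul(Pow(2, Rational(1, 2)), Pow(r, Rational(1, 2))))
Mul(Add(-43510, 3884), Pow(Add(Function('Q')(130), Function('E')(680)), -1)) = Mul(Add(-43510, 3884), Pow(Add(Mul(Pow(2, Rational(1, 2)), Pow(130, Rational(1, 2))), Mul(Rational(13, 6), 680)), -1)) = Mul(-39626, Pow(Add(Mul(2, Pow(65, Rational(1, 2))), Rational(4420, 3)), -1)) = Mul(-39626, Pow(Add(Rational(4420, 3), Mul(2, Pow(65, Rational(1, 2)))), -1))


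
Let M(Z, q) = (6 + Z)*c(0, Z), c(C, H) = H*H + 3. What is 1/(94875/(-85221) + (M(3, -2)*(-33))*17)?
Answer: -28407/1721154941 ≈ -1.6505e-5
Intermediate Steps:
c(C, H) = 3 + H² (c(C, H) = H² + 3 = 3 + H²)
M(Z, q) = (3 + Z²)*(6 + Z) (M(Z, q) = (6 + Z)*(3 + Z²) = (3 + Z²)*(6 + Z))
1/(94875/(-85221) + (M(3, -2)*(-33))*17) = 1/(94875/(-85221) + (((3 + 3²)*(6 + 3))*(-33))*17) = 1/(94875*(-1/85221) + (((3 + 9)*9)*(-33))*17) = 1/(-31625/28407 + ((12*9)*(-33))*17) = 1/(-31625/28407 + (108*(-33))*17) = 1/(-31625/28407 - 3564*17) = 1/(-31625/28407 - 60588) = 1/(-1721154941/28407) = -28407/1721154941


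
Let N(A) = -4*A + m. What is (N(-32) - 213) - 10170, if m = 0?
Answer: -10255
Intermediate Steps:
N(A) = -4*A (N(A) = -4*A + 0 = -4*A)
(N(-32) - 213) - 10170 = (-4*(-32) - 213) - 10170 = (128 - 213) - 10170 = -85 - 10170 = -10255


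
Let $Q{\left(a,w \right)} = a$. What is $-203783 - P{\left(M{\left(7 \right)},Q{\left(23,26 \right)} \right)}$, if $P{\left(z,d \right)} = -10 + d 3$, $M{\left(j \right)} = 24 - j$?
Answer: $-203842$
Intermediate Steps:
$P{\left(z,d \right)} = -10 + 3 d$
$-203783 - P{\left(M{\left(7 \right)},Q{\left(23,26 \right)} \right)} = -203783 - \left(-10 + 3 \cdot 23\right) = -203783 - \left(-10 + 69\right) = -203783 - 59 = -203842$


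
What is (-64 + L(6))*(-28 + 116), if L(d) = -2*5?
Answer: -6512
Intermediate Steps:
L(d) = -10
(-64 + L(6))*(-28 + 116) = (-64 - 10)*(-28 + 116) = -74*88 = -6512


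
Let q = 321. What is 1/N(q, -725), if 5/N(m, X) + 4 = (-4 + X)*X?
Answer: 528521/5 ≈ 1.0570e+5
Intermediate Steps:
N(m, X) = 5/(-4 + X*(-4 + X)) (N(m, X) = 5/(-4 + (-4 + X)*X) = 5/(-4 + X*(-4 + X)))
1/N(q, -725) = 1/(5/(-4 + (-725)² - 4*(-725))) = 1/(5/(-4 + 525625 + 2900)) = 1/(5/528521) = 528521/5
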